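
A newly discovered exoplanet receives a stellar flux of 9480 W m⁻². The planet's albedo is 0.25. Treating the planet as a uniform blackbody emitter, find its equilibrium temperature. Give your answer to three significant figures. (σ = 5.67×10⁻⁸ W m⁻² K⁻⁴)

T_eq ≈ 421 K

Energy balance: absorbed = emitted ⇒ πR²·S(1−A) = 4πR²·σT_eq⁴, so T_eq⁴ = S(1−A)/(4σ).
T_eq = [9480 × 0.75 / (4 × 5.67×10⁻⁸)]^(1/4) = (3.13×10¹⁰)^(1/4) = 421 K.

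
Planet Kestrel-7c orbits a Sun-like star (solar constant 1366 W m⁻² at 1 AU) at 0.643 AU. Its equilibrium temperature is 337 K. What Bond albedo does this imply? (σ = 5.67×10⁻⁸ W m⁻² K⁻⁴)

A ≈ 0.11

Flux at 0.643 AU: S = 1366/0.643² = 3300 W m⁻².
From T_eq⁴ = S(1−A)/(4σ): 1−A = 4σT_eq⁴/S.
1−A = 4 × 5.67×10⁻⁸ × (337)⁴ / 3300 = 0.885.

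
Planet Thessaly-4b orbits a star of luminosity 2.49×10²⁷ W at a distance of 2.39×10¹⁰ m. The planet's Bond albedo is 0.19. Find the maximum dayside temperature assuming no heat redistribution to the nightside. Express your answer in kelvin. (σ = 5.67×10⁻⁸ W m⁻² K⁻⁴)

T_ss ≈ 1490 K

Flux: S = L/(4πd²) = 2.49×10²⁷/(4π×(2.39×10¹⁰)²) = 3.47×10⁵ W m⁻².
With no redistribution each surface element balances locally: S(1−A) = σT⁴.
T = [3.47×10⁵ × 0.81 / 5.67×10⁻⁸]^(1/4) = (4.96×10¹²)^(1/4) = 1490 K.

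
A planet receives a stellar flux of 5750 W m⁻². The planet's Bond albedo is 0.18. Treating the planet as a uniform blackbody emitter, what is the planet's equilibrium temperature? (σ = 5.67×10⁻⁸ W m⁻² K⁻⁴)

Energy balance: absorbed = emitted ⇒ πR²·S(1−A) = 4πR²·σT_eq⁴, so T_eq⁴ = S(1−A)/(4σ).
T_eq = [5750 × 0.82 / (4 × 5.67×10⁻⁸)]^(1/4) = (2.08×10¹⁰)^(1/4) = 380 K.

T_eq ≈ 380 K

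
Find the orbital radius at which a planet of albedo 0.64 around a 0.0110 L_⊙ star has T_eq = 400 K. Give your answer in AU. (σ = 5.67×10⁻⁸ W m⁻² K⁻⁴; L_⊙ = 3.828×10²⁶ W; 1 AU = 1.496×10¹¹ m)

L = 0.0110 × 3.828×10²⁶ = 4.21×10²⁴ W.
From T_eq⁴ = L(1−A)/(16πσd²): d = √[L(1−A)/(16πσT_eq⁴)].
d = √[4.21×10²⁴ × 0.36 / (16π × 5.67×10⁻⁸ × (400)⁴)] = 4.56×10⁹ m = 0.0305 AU.

d ≈ 0.0305 AU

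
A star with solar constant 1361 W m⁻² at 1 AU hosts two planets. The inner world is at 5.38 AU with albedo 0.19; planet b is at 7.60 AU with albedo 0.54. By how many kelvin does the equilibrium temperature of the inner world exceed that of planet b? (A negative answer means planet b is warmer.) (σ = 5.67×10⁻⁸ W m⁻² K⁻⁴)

ΔT ≈ 30.7 K

T_eq = [S₀(1−A)/(4σd²)]^(1/4), so T ∝ (1−A)^(1/4) / √d.
T₁ = [1361×0.81/(4×5.67×10⁻⁸×5.38²)]^(1/4) = 113.84 K.
T₂ = [1361×0.46/(4×5.67×10⁻⁸×7.60²)]^(1/4) = 83.15 K.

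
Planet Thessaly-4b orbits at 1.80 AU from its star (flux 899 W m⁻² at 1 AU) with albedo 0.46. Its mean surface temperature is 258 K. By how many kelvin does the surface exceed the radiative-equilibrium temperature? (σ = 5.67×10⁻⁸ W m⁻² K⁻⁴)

ΔT ≈ 97.7 K

S = 899/1.80² = 277.5 W m⁻².
T_eq = [S(1−A)/(4σ)]^(1/4) = [277.5×0.54/(4×5.67×10⁻⁸)]^(1/4) = 160.3 K.
ΔT = T_surf − T_eq = 258 − 160.3.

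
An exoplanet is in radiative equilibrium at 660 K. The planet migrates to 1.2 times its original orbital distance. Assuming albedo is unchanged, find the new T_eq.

T_eq ≈ 602 K

T_eq ∝ L^(1/4) · d^(−1/2).
T′ = 660 / 1.2^(1/2) = 602 K.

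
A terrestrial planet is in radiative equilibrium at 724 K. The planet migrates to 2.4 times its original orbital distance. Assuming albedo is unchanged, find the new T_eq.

T_eq ∝ L^(1/4) · d^(−1/2).
T′ = 724 / 2.4^(1/2) = 467 K.

T_eq ≈ 467 K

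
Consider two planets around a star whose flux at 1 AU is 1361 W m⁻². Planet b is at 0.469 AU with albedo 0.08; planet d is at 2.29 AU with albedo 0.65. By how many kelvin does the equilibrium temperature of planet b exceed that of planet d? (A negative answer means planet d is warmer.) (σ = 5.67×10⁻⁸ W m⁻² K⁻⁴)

T_eq = [S₀(1−A)/(4σd²)]^(1/4), so T ∝ (1−A)^(1/4) / √d.
T₁ = [1361×0.92/(4×5.67×10⁻⁸×0.469²)]^(1/4) = 398.03 K.
T₂ = [1361×0.35/(4×5.67×10⁻⁸×2.29²)]^(1/4) = 141.47 K.

ΔT ≈ 256.6 K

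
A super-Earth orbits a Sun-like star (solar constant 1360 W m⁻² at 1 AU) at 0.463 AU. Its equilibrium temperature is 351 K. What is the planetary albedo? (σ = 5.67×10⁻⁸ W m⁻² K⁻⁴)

A ≈ 0.46

Flux at 0.463 AU: S = 1360/0.463² = 6340 W m⁻².
From T_eq⁴ = S(1−A)/(4σ): 1−A = 4σT_eq⁴/S.
1−A = 4 × 5.67×10⁻⁸ × (351)⁴ / 6340 = 0.543.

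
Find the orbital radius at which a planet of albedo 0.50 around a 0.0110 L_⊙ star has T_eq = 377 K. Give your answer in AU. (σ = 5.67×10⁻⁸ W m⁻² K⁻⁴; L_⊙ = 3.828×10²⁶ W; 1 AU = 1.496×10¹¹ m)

d ≈ 0.0404 AU

L = 0.0110 × 3.828×10²⁶ = 4.21×10²⁴ W.
From T_eq⁴ = L(1−A)/(16πσd²): d = √[L(1−A)/(16πσT_eq⁴)].
d = √[4.21×10²⁴ × 0.50 / (16π × 5.67×10⁻⁸ × (377)⁴)] = 6.05×10⁹ m = 0.0404 AU.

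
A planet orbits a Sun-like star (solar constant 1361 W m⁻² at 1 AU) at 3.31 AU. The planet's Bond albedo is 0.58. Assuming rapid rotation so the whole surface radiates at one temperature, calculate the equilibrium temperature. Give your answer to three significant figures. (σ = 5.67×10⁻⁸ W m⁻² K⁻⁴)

T_eq ≈ 123 K

Flux at 3.31 AU: S = 1361/3.31² = 124 W m⁻².
Energy balance: absorbed = emitted ⇒ πR²·S(1−A) = 4πR²·σT_eq⁴, so T_eq⁴ = S(1−A)/(4σ).
T_eq = [124 × 0.42 / (4 × 5.67×10⁻⁸)]^(1/4) = (2.30×10⁸)^(1/4) = 123 K.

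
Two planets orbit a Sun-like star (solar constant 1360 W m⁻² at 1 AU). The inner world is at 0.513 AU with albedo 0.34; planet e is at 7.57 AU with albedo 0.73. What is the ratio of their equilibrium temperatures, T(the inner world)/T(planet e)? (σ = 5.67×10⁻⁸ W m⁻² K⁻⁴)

T₁/T₂ ≈ 4.803

T_eq = [S₀(1−A)/(4σd²)]^(1/4), so T ∝ (1−A)^(1/4) / √d.
T₁ = [1360×0.66/(4×5.67×10⁻⁸×0.513²)]^(1/4) = 350.19 K.
T₂ = [1360×0.27/(4×5.67×10⁻⁸×7.57²)]^(1/4) = 72.91 K.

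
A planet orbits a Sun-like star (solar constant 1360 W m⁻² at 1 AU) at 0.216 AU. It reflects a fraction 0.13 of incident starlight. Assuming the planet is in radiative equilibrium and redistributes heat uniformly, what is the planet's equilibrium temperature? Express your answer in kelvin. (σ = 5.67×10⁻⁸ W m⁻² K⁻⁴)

T_eq ≈ 578 K

Flux at 0.216 AU: S = 1360/0.216² = 2.91×10⁴ W m⁻².
Energy balance: absorbed = emitted ⇒ πR²·S(1−A) = 4πR²·σT_eq⁴, so T_eq⁴ = S(1−A)/(4σ).
T_eq = [2.91×10⁴ × 0.87 / (4 × 5.67×10⁻⁸)]^(1/4) = (1.12×10¹¹)^(1/4) = 578 K.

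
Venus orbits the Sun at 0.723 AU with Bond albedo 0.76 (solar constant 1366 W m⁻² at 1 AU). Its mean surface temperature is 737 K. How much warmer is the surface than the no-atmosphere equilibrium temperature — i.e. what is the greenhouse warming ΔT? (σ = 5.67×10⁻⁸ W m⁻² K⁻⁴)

S = 1366/0.723² = 2613 W m⁻².
T_eq = [S(1−A)/(4σ)]^(1/4) = [2613×0.24/(4×5.67×10⁻⁸)]^(1/4) = 229.3 K.
ΔT = T_surf − T_eq = 737 − 229.3.

ΔT ≈ 507.7 K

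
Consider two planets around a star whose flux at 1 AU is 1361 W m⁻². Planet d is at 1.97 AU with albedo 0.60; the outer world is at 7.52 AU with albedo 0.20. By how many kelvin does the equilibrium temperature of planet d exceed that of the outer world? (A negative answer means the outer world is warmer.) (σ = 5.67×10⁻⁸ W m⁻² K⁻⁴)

T_eq = [S₀(1−A)/(4σd²)]^(1/4), so T ∝ (1−A)^(1/4) / √d.
T₁ = [1361×0.40/(4×5.67×10⁻⁸×1.97²)]^(1/4) = 157.70 K.
T₂ = [1361×0.80/(4×5.67×10⁻⁸×7.52²)]^(1/4) = 95.99 K.

ΔT ≈ 61.7 K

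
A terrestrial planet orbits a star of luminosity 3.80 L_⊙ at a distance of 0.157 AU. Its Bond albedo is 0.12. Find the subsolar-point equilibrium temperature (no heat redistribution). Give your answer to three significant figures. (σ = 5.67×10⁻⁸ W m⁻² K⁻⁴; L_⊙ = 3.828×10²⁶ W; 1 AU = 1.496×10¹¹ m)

d = 0.157 AU = 2.35×10¹⁰ m.
L = 3.80 × 3.828×10²⁶ = 1.45×10²⁷ W.
Flux: S = L/(4πd²) = 1.45×10²⁷/(4π×(2.35×10¹⁰)²) = 2.10×10⁵ W m⁻².
At the subsolar point the surface absorbs S(1−A) and emits σT⁴ per unit area — no factor of 4, since only the local patch is in balance.
T = [2.10×10⁵ × 0.88 / 5.67×10⁻⁸]^(1/4) = (3.26×10¹²)^(1/4) = 1340 K.

T_ss ≈ 1340 K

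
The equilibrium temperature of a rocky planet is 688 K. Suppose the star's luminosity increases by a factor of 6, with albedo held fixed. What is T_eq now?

T_eq ≈ 1080 K

T_eq ∝ L^(1/4) · d^(−1/2).
T′ = 688 × 6^(1/4) = 1080 K.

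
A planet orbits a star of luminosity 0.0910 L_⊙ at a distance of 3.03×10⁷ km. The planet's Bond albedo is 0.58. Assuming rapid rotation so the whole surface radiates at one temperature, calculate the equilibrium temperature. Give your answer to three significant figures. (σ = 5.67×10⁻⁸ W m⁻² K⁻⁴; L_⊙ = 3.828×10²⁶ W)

T_eq ≈ 273 K

d = 3.03×10⁷ km = 3.03×10¹⁰ m.
L = 0.0910 × 3.828×10²⁶ = 3.48×10²⁵ W.
Flux: S = L/(4πd²) = 3.48×10²⁵/(4π×(3.03×10¹⁰)²) = 3020 W m⁻².
Energy balance: absorbed = emitted ⇒ πR²·S(1−A) = 4πR²·σT_eq⁴, so T_eq⁴ = S(1−A)/(4σ).
T_eq = [3020 × 0.42 / (4 × 5.67×10⁻⁸)]^(1/4) = (5.59×10⁹)^(1/4) = 273 K.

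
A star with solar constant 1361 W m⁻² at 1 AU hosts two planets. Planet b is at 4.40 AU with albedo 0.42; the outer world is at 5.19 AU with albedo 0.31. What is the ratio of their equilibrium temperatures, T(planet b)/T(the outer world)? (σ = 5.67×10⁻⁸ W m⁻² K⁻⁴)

T₁/T₂ ≈ 1.040

T_eq = [S₀(1−A)/(4σd²)]^(1/4), so T ∝ (1−A)^(1/4) / √d.
T₁ = [1361×0.58/(4×5.67×10⁻⁸×4.40²)]^(1/4) = 115.79 K.
T₂ = [1361×0.69/(4×5.67×10⁻⁸×5.19²)]^(1/4) = 111.35 K.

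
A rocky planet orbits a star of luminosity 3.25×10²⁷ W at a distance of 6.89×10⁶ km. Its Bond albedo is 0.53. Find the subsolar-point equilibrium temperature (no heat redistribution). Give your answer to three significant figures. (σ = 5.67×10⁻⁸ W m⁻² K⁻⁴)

T_ss ≈ 2590 K

d = 6.89×10⁶ km = 6.89×10⁹ m.
Flux: S = L/(4πd²) = 3.25×10²⁷/(4π×(6.89×10⁹)²) = 5.45×10⁶ W m⁻².
At the subsolar point the surface absorbs S(1−A) and emits σT⁴ per unit area — no factor of 4, since only the local patch is in balance.
T = [5.45×10⁶ × 0.47 / 5.67×10⁻⁸]^(1/4) = (4.52×10¹³)^(1/4) = 2590 K.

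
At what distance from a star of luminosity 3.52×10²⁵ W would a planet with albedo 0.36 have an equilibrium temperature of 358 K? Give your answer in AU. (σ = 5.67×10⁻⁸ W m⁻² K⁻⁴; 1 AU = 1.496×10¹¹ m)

d ≈ 0.147 AU

From T_eq⁴ = L(1−A)/(16πσd²): d = √[L(1−A)/(16πσT_eq⁴)].
d = √[3.52×10²⁵ × 0.64 / (16π × 5.67×10⁻⁸ × (358)⁴)] = 2.19×10¹⁰ m = 0.147 AU.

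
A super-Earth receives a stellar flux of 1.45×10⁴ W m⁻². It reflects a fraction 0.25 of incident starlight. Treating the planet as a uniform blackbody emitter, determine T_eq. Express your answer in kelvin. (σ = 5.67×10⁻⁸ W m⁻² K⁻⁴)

Energy balance: absorbed = emitted ⇒ πR²·S(1−A) = 4πR²·σT_eq⁴, so T_eq⁴ = S(1−A)/(4σ).
T_eq = [1.45×10⁴ × 0.75 / (4 × 5.67×10⁻⁸)]^(1/4) = (4.79×10¹⁰)^(1/4) = 468 K.

T_eq ≈ 468 K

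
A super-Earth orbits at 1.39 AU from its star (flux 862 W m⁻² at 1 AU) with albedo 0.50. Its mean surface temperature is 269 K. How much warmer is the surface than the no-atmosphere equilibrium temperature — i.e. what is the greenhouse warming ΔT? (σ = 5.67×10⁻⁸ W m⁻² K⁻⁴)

ΔT ≈ 91.9 K

S = 862/1.39² = 446.1 W m⁻².
T_eq = [S(1−A)/(4σ)]^(1/4) = [446.1×0.50/(4×5.67×10⁻⁸)]^(1/4) = 177.1 K.
ΔT = T_surf − T_eq = 269 − 177.1.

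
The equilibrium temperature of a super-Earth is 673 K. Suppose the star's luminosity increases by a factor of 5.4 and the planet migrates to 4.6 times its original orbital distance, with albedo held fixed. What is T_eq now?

T_eq ≈ 478 K

T_eq ∝ L^(1/4) · d^(−1/2).
T′ = 673 × 5.4^(1/4) / 4.6^(1/2) = 478 K.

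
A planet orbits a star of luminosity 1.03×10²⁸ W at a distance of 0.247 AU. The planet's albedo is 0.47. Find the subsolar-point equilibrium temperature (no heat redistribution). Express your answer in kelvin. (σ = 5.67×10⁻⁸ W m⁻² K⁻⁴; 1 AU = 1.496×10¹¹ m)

d = 0.247 AU = 3.70×10¹⁰ m.
Flux: S = L/(4πd²) = 1.03×10²⁸/(4π×(3.70×10¹⁰)²) = 6.00×10⁵ W m⁻².
At the subsolar point the surface absorbs S(1−A) and emits σT⁴ per unit area — no factor of 4, since only the local patch is in balance.
T = [6.00×10⁵ × 0.53 / 5.67×10⁻⁸]^(1/4) = (5.61×10¹²)^(1/4) = 1540 K.

T_ss ≈ 1540 K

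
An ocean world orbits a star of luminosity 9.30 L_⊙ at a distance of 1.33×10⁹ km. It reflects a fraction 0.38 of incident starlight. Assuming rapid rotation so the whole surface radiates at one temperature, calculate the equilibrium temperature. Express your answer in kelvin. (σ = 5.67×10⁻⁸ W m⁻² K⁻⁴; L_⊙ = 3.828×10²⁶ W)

d = 1.33×10⁹ km = 1.33×10¹² m.
L = 9.30 × 3.828×10²⁶ = 3.56×10²⁷ W.
Flux: S = L/(4πd²) = 3.56×10²⁷/(4π×(1.33×10¹²)²) = 160 W m⁻².
Energy balance: absorbed = emitted ⇒ πR²·S(1−A) = 4πR²·σT_eq⁴, so T_eq⁴ = S(1−A)/(4σ).
T_eq = [160 × 0.62 / (4 × 5.67×10⁻⁸)]^(1/4) = (4.38×10⁸)^(1/4) = 145 K.

T_eq ≈ 145 K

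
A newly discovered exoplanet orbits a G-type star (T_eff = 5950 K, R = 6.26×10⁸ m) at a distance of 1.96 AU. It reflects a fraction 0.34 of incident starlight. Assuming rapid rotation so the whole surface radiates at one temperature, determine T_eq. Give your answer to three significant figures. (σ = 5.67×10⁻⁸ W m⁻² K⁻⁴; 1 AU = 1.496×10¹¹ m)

T_eq ≈ 175 K

d = 1.96 AU = 2.93×10¹¹ m.
L = 4πR_⋆²σT_⋆⁴ = 4π(6.26×10⁸)² × 5.67×10⁻⁸ × (5950)⁴ = 3.50×10²⁶ W.
S = L/(4πd²) = 324 W m⁻².
Energy balance: absorbed = emitted ⇒ πR²·S(1−A) = 4πR²·σT_eq⁴, so T_eq⁴ = S(1−A)/(4σ).
T_eq = [324 × 0.66 / (4 × 5.67×10⁻⁸)]^(1/4) = (9.43×10⁸)^(1/4) = 175 K.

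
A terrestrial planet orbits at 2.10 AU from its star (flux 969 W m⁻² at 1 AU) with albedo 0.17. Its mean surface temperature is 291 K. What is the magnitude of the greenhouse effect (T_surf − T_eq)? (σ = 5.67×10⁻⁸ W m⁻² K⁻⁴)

ΔT ≈ 122.6 K

S = 969/2.10² = 219.7 W m⁻².
T_eq = [S(1−A)/(4σ)]^(1/4) = [219.7×0.83/(4×5.67×10⁻⁸)]^(1/4) = 168.4 K.
ΔT = T_surf − T_eq = 291 − 168.4.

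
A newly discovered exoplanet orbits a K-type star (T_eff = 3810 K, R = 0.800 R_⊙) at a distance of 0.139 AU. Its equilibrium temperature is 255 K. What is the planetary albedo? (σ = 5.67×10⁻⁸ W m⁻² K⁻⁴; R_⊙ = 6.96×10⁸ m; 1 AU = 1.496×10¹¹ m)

R_⋆ = 0.800 × 6.96×10⁸ = 5.57×10⁸ m.
d = 0.139 AU = 2.08×10¹⁰ m.
L = 4πR_⋆²σT_⋆⁴ = 4π(5.57×10⁸)² × 5.67×10⁻⁸ × (3810)⁴ = 4.65×10²⁵ W.
S = L/(4πd²) = 8570 W m⁻².
From T_eq⁴ = S(1−A)/(4σ): 1−A = 4σT_eq⁴/S.
1−A = 4 × 5.67×10⁻⁸ × (255)⁴ / 8570 = 0.112.

A ≈ 0.89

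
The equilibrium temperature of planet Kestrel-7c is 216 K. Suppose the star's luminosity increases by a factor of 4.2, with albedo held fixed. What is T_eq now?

T_eq ≈ 309 K

T_eq ∝ L^(1/4) · d^(−1/2).
T′ = 216 × 4.2^(1/4) = 309 K.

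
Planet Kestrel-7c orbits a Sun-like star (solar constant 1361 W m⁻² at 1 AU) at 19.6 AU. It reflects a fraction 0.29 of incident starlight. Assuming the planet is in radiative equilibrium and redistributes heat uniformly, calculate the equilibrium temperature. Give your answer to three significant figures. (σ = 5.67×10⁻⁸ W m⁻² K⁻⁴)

T_eq ≈ 57.7 K

Flux at 19.6 AU: S = 1361/19.6² = 3.54 W m⁻².
Energy balance: absorbed = emitted ⇒ πR²·S(1−A) = 4πR²·σT_eq⁴, so T_eq⁴ = S(1−A)/(4σ).
T_eq = [3.54 × 0.71 / (4 × 5.67×10⁻⁸)]^(1/4) = (1.11×10⁷)^(1/4) = 57.7 K.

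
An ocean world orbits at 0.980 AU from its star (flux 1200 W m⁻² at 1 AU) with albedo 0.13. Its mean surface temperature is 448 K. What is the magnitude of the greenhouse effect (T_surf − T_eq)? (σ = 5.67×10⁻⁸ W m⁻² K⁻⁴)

S = 1200/0.980² = 1249 W m⁻².
T_eq = [S(1−A)/(4σ)]^(1/4) = [1249×0.87/(4×5.67×10⁻⁸)]^(1/4) = 263.1 K.
ΔT = T_surf − T_eq = 448 − 263.1.

ΔT ≈ 184.9 K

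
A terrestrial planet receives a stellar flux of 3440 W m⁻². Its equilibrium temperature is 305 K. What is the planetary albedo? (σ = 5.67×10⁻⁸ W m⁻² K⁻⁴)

A ≈ 0.43

From T_eq⁴ = S(1−A)/(4σ): 1−A = 4σT_eq⁴/S.
1−A = 4 × 5.67×10⁻⁸ × (305)⁴ / 3440 = 0.571.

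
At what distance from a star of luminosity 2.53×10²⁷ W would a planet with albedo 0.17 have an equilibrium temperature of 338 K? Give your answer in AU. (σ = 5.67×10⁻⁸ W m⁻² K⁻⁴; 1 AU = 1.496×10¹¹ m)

From T_eq⁴ = L(1−A)/(16πσd²): d = √[L(1−A)/(16πσT_eq⁴)].
d = √[2.53×10²⁷ × 0.83 / (16π × 5.67×10⁻⁸ × (338)⁴)] = 2.38×10¹¹ m = 1.59 AU.

d ≈ 1.59 AU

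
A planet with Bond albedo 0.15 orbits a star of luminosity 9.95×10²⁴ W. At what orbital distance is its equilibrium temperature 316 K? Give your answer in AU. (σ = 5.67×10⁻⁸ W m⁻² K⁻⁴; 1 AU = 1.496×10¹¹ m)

From T_eq⁴ = L(1−A)/(16πσd²): d = √[L(1−A)/(16πσT_eq⁴)].
d = √[9.95×10²⁴ × 0.85 / (16π × 5.67×10⁻⁸ × (316)⁴)] = 1.73×10¹⁰ m = 0.115 AU.

d ≈ 0.115 AU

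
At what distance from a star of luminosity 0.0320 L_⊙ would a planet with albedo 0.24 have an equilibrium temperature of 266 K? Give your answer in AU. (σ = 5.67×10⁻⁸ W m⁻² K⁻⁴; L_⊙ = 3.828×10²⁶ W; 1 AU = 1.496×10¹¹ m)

L = 0.0320 × 3.828×10²⁶ = 1.22×10²⁵ W.
From T_eq⁴ = L(1−A)/(16πσd²): d = √[L(1−A)/(16πσT_eq⁴)].
d = √[1.22×10²⁵ × 0.76 / (16π × 5.67×10⁻⁸ × (266)⁴)] = 2.55×10¹⁰ m = 0.171 AU.

d ≈ 0.171 AU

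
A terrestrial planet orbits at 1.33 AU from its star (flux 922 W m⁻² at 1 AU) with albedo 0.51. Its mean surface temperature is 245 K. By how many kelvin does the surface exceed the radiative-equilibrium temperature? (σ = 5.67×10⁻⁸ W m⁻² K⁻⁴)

S = 922/1.33² = 521.2 W m⁻².
T_eq = [S(1−A)/(4σ)]^(1/4) = [521.2×0.49/(4×5.67×10⁻⁸)]^(1/4) = 183.2 K.
ΔT = T_surf − T_eq = 245 − 183.2.

ΔT ≈ 61.8 K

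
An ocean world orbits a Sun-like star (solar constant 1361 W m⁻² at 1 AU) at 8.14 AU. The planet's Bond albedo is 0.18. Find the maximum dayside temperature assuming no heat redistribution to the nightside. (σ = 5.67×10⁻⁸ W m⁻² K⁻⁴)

Flux at 8.14 AU: S = 1361/8.14² = 20.5 W m⁻².
With no redistribution each surface element balances locally: S(1−A) = σT⁴.
T = [20.5 × 0.82 / 5.67×10⁻⁸]^(1/4) = (2.97×10⁸)^(1/4) = 131 K.

T_ss ≈ 131 K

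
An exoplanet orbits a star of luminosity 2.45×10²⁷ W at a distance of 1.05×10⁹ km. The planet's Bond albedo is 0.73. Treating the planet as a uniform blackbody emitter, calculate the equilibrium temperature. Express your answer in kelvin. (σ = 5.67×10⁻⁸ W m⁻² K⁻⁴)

T_eq ≈ 120 K

d = 1.05×10⁹ km = 1.05×10¹² m.
Flux: S = L/(4πd²) = 2.45×10²⁷/(4π×(1.05×10¹²)²) = 177 W m⁻².
Energy balance: absorbed = emitted ⇒ πR²·S(1−A) = 4πR²·σT_eq⁴, so T_eq⁴ = S(1−A)/(4σ).
T_eq = [177 × 0.27 / (4 × 5.67×10⁻⁸)]^(1/4) = (2.11×10⁸)^(1/4) = 120 K.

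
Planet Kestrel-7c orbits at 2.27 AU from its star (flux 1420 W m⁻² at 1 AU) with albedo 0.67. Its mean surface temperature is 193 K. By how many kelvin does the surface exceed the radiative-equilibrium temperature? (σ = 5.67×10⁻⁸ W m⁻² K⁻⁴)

ΔT ≈ 51.5 K

S = 1420/2.27² = 275.6 W m⁻².
T_eq = [S(1−A)/(4σ)]^(1/4) = [275.6×0.33/(4×5.67×10⁻⁸)]^(1/4) = 141.5 K.
ΔT = T_surf − T_eq = 193 − 141.5.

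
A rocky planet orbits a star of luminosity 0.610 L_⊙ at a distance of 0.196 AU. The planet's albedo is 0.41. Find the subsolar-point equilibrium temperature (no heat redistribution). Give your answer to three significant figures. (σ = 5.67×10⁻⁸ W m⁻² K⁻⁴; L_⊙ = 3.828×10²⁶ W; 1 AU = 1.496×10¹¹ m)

d = 0.196 AU = 2.93×10¹⁰ m.
L = 0.610 × 3.828×10²⁶ = 2.34×10²⁶ W.
Flux: S = L/(4πd²) = 2.34×10²⁶/(4π×(2.93×10¹⁰)²) = 2.16×10⁴ W m⁻².
At the subsolar point the surface absorbs S(1−A) and emits σT⁴ per unit area — no factor of 4, since only the local patch is in balance.
T = [2.16×10⁴ × 0.59 / 5.67×10⁻⁸]^(1/4) = (2.25×10¹¹)^(1/4) = 689 K.

T_ss ≈ 689 K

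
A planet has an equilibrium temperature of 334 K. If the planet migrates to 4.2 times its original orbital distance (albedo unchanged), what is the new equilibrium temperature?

T_eq ∝ L^(1/4) · d^(−1/2).
T′ = 334 / 4.2^(1/2) = 163 K.

T_eq ≈ 163 K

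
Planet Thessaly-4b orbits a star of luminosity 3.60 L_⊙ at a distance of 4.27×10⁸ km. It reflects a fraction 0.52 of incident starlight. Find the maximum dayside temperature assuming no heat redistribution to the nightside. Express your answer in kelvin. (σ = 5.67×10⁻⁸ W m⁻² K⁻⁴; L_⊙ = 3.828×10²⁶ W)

d = 4.27×10⁸ km = 4.27×10¹¹ m.
L = 3.60 × 3.828×10²⁶ = 1.38×10²⁷ W.
Flux: S = L/(4πd²) = 1.38×10²⁷/(4π×(4.27×10¹¹)²) = 601 W m⁻².
With no redistribution each surface element balances locally: S(1−A) = σT⁴.
T = [601 × 0.48 / 5.67×10⁻⁸]^(1/4) = (5.09×10⁹)^(1/4) = 267 K.

T_ss ≈ 267 K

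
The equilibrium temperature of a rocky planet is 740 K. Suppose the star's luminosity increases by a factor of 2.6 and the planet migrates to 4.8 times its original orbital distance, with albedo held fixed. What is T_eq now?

T_eq ∝ L^(1/4) · d^(−1/2).
T′ = 740 × 2.6^(1/4) / 4.8^(1/2) = 429 K.

T_eq ≈ 429 K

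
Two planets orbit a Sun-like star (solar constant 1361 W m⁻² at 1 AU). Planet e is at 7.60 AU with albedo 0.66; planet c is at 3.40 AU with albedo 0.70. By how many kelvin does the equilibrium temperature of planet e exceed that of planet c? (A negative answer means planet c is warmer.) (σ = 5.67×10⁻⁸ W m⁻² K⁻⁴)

ΔT ≈ -34.6 K

T_eq = [S₀(1−A)/(4σd²)]^(1/4), so T ∝ (1−A)^(1/4) / √d.
T₁ = [1361×0.34/(4×5.67×10⁻⁸×7.60²)]^(1/4) = 77.09 K.
T₂ = [1361×0.30/(4×5.67×10⁻⁸×3.40²)]^(1/4) = 111.71 K.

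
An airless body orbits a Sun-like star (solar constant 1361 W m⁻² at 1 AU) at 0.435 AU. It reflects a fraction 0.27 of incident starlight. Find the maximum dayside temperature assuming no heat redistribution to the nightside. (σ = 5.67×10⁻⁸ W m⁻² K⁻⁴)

Flux at 0.435 AU: S = 1361/0.435² = 7190 W m⁻².
With no redistribution each surface element balances locally: S(1−A) = σT⁴.
T = [7190 × 0.73 / 5.67×10⁻⁸]^(1/4) = (9.26×10¹⁰)^(1/4) = 552 K.

T_ss ≈ 552 K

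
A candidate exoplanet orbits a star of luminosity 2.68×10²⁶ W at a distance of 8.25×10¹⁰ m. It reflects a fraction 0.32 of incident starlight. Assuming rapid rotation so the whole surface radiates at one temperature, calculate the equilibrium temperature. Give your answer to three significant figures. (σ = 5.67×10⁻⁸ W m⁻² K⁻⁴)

T_eq ≈ 311 K

Flux: S = L/(4πd²) = 2.68×10²⁶/(4π×(8.25×10¹⁰)²) = 3130 W m⁻².
Energy balance: absorbed = emitted ⇒ πR²·S(1−A) = 4πR²·σT_eq⁴, so T_eq⁴ = S(1−A)/(4σ).
T_eq = [3130 × 0.68 / (4 × 5.67×10⁻⁸)]^(1/4) = (9.39×10⁹)^(1/4) = 311 K.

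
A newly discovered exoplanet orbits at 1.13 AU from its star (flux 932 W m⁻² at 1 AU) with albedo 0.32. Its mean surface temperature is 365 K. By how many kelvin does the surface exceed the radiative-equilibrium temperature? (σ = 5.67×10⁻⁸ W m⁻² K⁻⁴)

S = 932/1.13² = 729.9 W m⁻².
T_eq = [S(1−A)/(4σ)]^(1/4) = [729.9×0.68/(4×5.67×10⁻⁸)]^(1/4) = 216.3 K.
ΔT = T_surf − T_eq = 365 − 216.3.

ΔT ≈ 148.7 K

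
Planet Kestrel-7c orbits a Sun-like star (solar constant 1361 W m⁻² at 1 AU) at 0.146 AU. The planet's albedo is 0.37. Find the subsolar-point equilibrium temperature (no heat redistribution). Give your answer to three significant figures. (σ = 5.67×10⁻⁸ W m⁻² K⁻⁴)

Flux at 0.146 AU: S = 1361/0.146² = 6.38×10⁴ W m⁻².
At the subsolar point the surface absorbs S(1−A) and emits σT⁴ per unit area — no factor of 4, since only the local patch is in balance.
T = [6.38×10⁴ × 0.63 / 5.67×10⁻⁸]^(1/4) = (7.09×10¹¹)^(1/4) = 918 K.

T_ss ≈ 918 K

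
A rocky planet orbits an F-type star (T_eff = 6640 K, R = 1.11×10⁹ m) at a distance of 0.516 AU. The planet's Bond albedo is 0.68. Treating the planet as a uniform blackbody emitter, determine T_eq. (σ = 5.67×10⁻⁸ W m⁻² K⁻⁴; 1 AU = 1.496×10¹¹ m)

d = 0.516 AU = 7.72×10¹⁰ m.
L = 4πR_⋆²σT_⋆⁴ = 4π(1.11×10⁹)² × 5.67×10⁻⁸ × (6640)⁴ = 1.71×10²⁷ W.
S = L/(4πd²) = 2.28×10⁴ W m⁻².
Energy balance: absorbed = emitted ⇒ πR²·S(1−A) = 4πR²·σT_eq⁴, so T_eq⁴ = S(1−A)/(4σ).
T_eq = [2.28×10⁴ × 0.32 / (4 × 5.67×10⁻⁸)]^(1/4) = (3.22×10¹⁰)^(1/4) = 423 K.

T_eq ≈ 423 K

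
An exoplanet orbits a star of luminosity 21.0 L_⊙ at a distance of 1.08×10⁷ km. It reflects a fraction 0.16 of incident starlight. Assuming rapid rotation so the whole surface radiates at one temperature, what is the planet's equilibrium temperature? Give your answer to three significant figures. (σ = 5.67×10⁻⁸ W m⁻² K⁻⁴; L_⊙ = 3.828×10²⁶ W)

d = 1.08×10⁷ km = 1.08×10¹⁰ m.
L = 21.0 × 3.828×10²⁶ = 8.04×10²⁷ W.
Flux: S = L/(4πd²) = 8.04×10²⁷/(4π×(1.08×10¹⁰)²) = 5.48×10⁶ W m⁻².
Energy balance: absorbed = emitted ⇒ πR²·S(1−A) = 4πR²·σT_eq⁴, so T_eq⁴ = S(1−A)/(4σ).
T_eq = [5.48×10⁶ × 0.84 / (4 × 5.67×10⁻⁸)]^(1/4) = (2.03×10¹³)^(1/4) = 2120 K.

T_eq ≈ 2120 K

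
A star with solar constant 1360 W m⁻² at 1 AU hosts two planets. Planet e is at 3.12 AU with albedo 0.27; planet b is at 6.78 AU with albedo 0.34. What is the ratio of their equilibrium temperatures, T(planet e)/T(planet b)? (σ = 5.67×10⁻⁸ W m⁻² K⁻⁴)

T_eq = [S₀(1−A)/(4σd²)]^(1/4), so T ∝ (1−A)^(1/4) / √d.
T₁ = [1360×0.73/(4×5.67×10⁻⁸×3.12²)]^(1/4) = 145.62 K.
T₂ = [1360×0.66/(4×5.67×10⁻⁸×6.78²)]^(1/4) = 96.33 K.

T₁/T₂ ≈ 1.512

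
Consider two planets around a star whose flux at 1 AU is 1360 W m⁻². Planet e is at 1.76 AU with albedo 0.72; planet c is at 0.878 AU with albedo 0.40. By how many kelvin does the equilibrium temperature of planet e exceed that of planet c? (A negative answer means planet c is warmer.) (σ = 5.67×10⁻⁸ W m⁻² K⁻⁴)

ΔT ≈ -108.8 K

T_eq = [S₀(1−A)/(4σd²)]^(1/4), so T ∝ (1−A)^(1/4) / √d.
T₁ = [1360×0.28/(4×5.67×10⁻⁸×1.76²)]^(1/4) = 152.58 K.
T₂ = [1360×0.60/(4×5.67×10⁻⁸×0.878²)]^(1/4) = 261.38 K.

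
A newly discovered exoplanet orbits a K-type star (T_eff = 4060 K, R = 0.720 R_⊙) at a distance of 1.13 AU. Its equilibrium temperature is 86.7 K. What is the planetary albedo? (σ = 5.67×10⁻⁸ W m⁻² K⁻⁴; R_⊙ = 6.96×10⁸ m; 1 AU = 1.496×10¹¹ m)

A ≈ 0.91

R_⋆ = 0.720 × 6.96×10⁸ = 5.01×10⁸ m.
d = 1.13 AU = 1.69×10¹¹ m.
L = 4πR_⋆²σT_⋆⁴ = 4π(5.01×10⁸)² × 5.67×10⁻⁸ × (4060)⁴ = 4.86×10²⁵ W.
S = L/(4πd²) = 135 W m⁻².
From T_eq⁴ = S(1−A)/(4σ): 1−A = 4σT_eq⁴/S.
1−A = 4 × 5.67×10⁻⁸ × (86.7)⁴ / 135 = 0.095.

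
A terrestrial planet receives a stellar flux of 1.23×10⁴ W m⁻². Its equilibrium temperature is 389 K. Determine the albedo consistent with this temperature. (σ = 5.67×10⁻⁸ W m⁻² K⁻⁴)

From T_eq⁴ = S(1−A)/(4σ): 1−A = 4σT_eq⁴/S.
1−A = 4 × 5.67×10⁻⁸ × (389)⁴ / 1.23×10⁴ = 0.422.

A ≈ 0.58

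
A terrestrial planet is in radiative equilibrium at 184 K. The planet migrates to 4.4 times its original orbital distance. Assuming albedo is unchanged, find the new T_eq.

T_eq ∝ L^(1/4) · d^(−1/2).
T′ = 184 / 4.4^(1/2) = 87.7 K.

T_eq ≈ 87.7 K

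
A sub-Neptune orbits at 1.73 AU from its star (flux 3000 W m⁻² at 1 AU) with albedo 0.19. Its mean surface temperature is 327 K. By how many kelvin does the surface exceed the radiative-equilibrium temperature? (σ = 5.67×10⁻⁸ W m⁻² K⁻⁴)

S = 3000/1.73² = 1002 W m⁻².
T_eq = [S(1−A)/(4σ)]^(1/4) = [1002×0.81/(4×5.67×10⁻⁸)]^(1/4) = 244.6 K.
ΔT = T_surf − T_eq = 327 − 244.6.

ΔT ≈ 82.4 K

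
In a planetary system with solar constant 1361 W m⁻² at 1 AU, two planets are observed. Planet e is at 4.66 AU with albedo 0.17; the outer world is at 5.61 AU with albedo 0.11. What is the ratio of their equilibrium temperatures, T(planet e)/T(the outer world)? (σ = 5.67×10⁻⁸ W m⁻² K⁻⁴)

T_eq = [S₀(1−A)/(4σd²)]^(1/4), so T ∝ (1−A)^(1/4) / √d.
T₁ = [1361×0.83/(4×5.67×10⁻⁸×4.66²)]^(1/4) = 123.06 K.
T₂ = [1361×0.89/(4×5.67×10⁻⁸×5.61²)]^(1/4) = 114.14 K.

T₁/T₂ ≈ 1.078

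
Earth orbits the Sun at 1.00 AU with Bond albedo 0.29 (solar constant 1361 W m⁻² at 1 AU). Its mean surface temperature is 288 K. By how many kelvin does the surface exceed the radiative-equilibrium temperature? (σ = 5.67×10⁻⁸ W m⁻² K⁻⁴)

S = 1361/1.00² = 1361 W m⁻².
T_eq = [S(1−A)/(4σ)]^(1/4) = [1361×0.71/(4×5.67×10⁻⁸)]^(1/4) = 255.5 K.
ΔT = T_surf − T_eq = 288 − 255.5.

ΔT ≈ 32.5 K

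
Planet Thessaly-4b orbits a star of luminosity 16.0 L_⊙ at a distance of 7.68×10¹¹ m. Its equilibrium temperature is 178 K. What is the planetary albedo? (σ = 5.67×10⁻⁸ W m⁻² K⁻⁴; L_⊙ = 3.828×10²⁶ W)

L = 16.0 × 3.828×10²⁶ = 6.12×10²⁷ W.
Flux: S = L/(4πd²) = 6.12×10²⁷/(4π×(7.68×10¹¹)²) = 826 W m⁻².
From T_eq⁴ = S(1−A)/(4σ): 1−A = 4σT_eq⁴/S.
1−A = 4 × 5.67×10⁻⁸ × (178)⁴ / 826 = 0.276.

A ≈ 0.72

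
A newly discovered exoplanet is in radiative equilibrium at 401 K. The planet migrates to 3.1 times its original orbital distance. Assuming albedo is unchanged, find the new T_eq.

T_eq ∝ L^(1/4) · d^(−1/2).
T′ = 401 / 3.1^(1/2) = 228 K.

T_eq ≈ 228 K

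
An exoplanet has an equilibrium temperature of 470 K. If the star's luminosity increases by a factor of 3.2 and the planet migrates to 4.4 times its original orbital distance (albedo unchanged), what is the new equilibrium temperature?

T_eq ≈ 300 K

T_eq ∝ L^(1/4) · d^(−1/2).
T′ = 470 × 3.2^(1/4) / 4.4^(1/2) = 300 K.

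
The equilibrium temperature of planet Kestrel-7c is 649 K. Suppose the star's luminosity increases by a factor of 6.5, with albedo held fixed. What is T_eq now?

T_eq ≈ 1040 K

T_eq ∝ L^(1/4) · d^(−1/2).
T′ = 649 × 6.5^(1/4) = 1040 K.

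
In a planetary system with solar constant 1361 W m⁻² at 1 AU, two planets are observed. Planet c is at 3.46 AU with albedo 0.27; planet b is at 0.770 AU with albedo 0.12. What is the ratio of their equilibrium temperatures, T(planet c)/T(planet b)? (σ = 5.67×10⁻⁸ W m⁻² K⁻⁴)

T₁/T₂ ≈ 0.450

T_eq = [S₀(1−A)/(4σd²)]^(1/4), so T ∝ (1−A)^(1/4) / √d.
T₁ = [1361×0.73/(4×5.67×10⁻⁸×3.46²)]^(1/4) = 138.31 K.
T₂ = [1361×0.88/(4×5.67×10⁻⁸×0.770²)]^(1/4) = 307.21 K.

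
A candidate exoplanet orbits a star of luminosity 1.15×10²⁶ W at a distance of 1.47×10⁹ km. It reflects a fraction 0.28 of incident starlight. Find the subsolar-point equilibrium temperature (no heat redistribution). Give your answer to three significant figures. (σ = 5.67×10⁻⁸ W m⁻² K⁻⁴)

d = 1.47×10⁹ km = 1.47×10¹² m.
Flux: S = L/(4πd²) = 1.15×10²⁶/(4π×(1.47×10¹²)²) = 4.23 W m⁻².
At the subsolar point the surface absorbs S(1−A) and emits σT⁴ per unit area — no factor of 4, since only the local patch is in balance.
T = [4.23 × 0.72 / 5.67×10⁻⁸]^(1/4) = (5.38×10⁷)^(1/4) = 85.6 K.

T_ss ≈ 85.6 K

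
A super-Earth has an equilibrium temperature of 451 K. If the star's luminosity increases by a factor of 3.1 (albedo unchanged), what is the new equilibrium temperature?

T_eq ≈ 598 K

T_eq ∝ L^(1/4) · d^(−1/2).
T′ = 451 × 3.1^(1/4) = 598 K.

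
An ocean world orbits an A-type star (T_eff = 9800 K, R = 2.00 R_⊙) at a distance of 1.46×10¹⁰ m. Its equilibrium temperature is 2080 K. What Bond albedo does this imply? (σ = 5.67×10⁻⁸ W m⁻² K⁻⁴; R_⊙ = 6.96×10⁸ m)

A ≈ 0.11

R_⋆ = 2.00 × 6.96×10⁸ = 1.39×10⁹ m.
L = 4πR_⋆²σT_⋆⁴ = 4π(1.39×10⁹)² × 5.67×10⁻⁸ × (9800)⁴ = 1.27×10²⁸ W.
S = L/(4πd²) = 4.75×10⁶ W m⁻².
From T_eq⁴ = S(1−A)/(4σ): 1−A = 4σT_eq⁴/S.
1−A = 4 × 5.67×10⁻⁸ × (2080)⁴ / 4.75×10⁶ = 0.893.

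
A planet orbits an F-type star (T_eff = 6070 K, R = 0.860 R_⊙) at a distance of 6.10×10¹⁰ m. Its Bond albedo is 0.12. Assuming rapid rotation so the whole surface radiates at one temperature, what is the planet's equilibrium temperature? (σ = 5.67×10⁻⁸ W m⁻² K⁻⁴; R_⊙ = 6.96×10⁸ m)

R_⋆ = 0.860 × 6.96×10⁸ = 5.99×10⁸ m.
L = 4πR_⋆²σT_⋆⁴ = 4π(5.99×10⁸)² × 5.67×10⁻⁸ × (6070)⁴ = 3.47×10²⁶ W.
S = L/(4πd²) = 7410 W m⁻².
Energy balance: absorbed = emitted ⇒ πR²·S(1−A) = 4πR²·σT_eq⁴, so T_eq⁴ = S(1−A)/(4σ).
T_eq = [7410 × 0.88 / (4 × 5.67×10⁻⁸)]^(1/4) = (2.88×10¹⁰)^(1/4) = 412 K.

T_eq ≈ 412 K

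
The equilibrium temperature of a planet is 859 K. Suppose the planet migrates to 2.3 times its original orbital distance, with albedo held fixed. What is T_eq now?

T_eq ∝ L^(1/4) · d^(−1/2).
T′ = 859 / 2.3^(1/2) = 566 K.

T_eq ≈ 566 K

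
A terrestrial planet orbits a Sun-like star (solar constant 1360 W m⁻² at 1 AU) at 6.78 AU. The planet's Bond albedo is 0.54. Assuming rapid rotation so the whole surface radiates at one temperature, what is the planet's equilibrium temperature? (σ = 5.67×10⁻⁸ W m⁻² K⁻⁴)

T_eq ≈ 88.0 K

Flux at 6.78 AU: S = 1360/6.78² = 29.6 W m⁻².
Energy balance: absorbed = emitted ⇒ πR²·S(1−A) = 4πR²·σT_eq⁴, so T_eq⁴ = S(1−A)/(4σ).
T_eq = [29.6 × 0.46 / (4 × 5.67×10⁻⁸)]^(1/4) = (6.00×10⁷)^(1/4) = 88.0 K.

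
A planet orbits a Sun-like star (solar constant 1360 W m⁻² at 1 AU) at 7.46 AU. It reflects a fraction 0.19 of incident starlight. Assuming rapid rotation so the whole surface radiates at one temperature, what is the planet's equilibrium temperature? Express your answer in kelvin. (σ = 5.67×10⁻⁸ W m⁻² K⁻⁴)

T_eq ≈ 96.7 K

Flux at 7.46 AU: S = 1360/7.46² = 24.4 W m⁻².
Energy balance: absorbed = emitted ⇒ πR²·S(1−A) = 4πR²·σT_eq⁴, so T_eq⁴ = S(1−A)/(4σ).
T_eq = [24.4 × 0.81 / (4 × 5.67×10⁻⁸)]^(1/4) = (8.73×10⁷)^(1/4) = 96.7 K.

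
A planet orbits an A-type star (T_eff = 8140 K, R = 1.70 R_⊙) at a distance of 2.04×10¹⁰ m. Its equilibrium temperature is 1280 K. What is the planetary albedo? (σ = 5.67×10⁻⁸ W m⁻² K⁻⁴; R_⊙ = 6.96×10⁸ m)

R_⋆ = 1.70 × 6.96×10⁸ = 1.18×10⁹ m.
L = 4πR_⋆²σT_⋆⁴ = 4π(1.18×10⁹)² × 5.67×10⁻⁸ × (8140)⁴ = 4.38×10²⁷ W.
S = L/(4πd²) = 8.37×10⁵ W m⁻².
From T_eq⁴ = S(1−A)/(4σ): 1−A = 4σT_eq⁴/S.
1−A = 4 × 5.67×10⁻⁸ × (1280)⁴ / 8.37×10⁵ = 0.727.

A ≈ 0.27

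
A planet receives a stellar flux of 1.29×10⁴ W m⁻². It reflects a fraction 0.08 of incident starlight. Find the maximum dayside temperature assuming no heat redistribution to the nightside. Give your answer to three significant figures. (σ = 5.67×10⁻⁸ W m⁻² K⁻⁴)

With no redistribution each surface element balances locally: S(1−A) = σT⁴.
T = [1.29×10⁴ × 0.92 / 5.67×10⁻⁸]^(1/4) = (2.09×10¹¹)^(1/4) = 676 K.

T_ss ≈ 676 K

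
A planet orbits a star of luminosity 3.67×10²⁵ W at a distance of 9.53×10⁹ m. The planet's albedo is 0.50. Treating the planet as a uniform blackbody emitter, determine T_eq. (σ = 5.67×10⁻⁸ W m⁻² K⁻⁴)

Flux: S = L/(4πd²) = 3.67×10²⁵/(4π×(9.53×10⁹)²) = 3.22×10⁴ W m⁻².
Energy balance: absorbed = emitted ⇒ πR²·S(1−A) = 4πR²·σT_eq⁴, so T_eq⁴ = S(1−A)/(4σ).
T_eq = [3.22×10⁴ × 0.50 / (4 × 5.67×10⁻⁸)]^(1/4) = (7.09×10¹⁰)^(1/4) = 516 K.

T_eq ≈ 516 K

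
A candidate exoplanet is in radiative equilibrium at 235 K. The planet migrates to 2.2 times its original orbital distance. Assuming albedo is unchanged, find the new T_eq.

T_eq ∝ L^(1/4) · d^(−1/2).
T′ = 235 / 2.2^(1/2) = 158 K.

T_eq ≈ 158 K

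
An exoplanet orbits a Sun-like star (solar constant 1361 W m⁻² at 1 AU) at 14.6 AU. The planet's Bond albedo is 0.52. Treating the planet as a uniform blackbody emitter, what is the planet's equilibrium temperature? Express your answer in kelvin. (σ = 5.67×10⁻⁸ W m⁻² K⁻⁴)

Flux at 14.6 AU: S = 1361/14.6² = 6.38 W m⁻².
Energy balance: absorbed = emitted ⇒ πR²·S(1−A) = 4πR²·σT_eq⁴, so T_eq⁴ = S(1−A)/(4σ).
T_eq = [6.38 × 0.48 / (4 × 5.67×10⁻⁸)]^(1/4) = (1.35×10⁷)^(1/4) = 60.6 K.

T_eq ≈ 60.6 K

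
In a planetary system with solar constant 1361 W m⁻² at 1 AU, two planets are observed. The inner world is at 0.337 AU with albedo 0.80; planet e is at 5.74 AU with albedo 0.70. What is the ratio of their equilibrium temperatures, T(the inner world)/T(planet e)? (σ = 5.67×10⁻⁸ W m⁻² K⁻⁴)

T_eq = [S₀(1−A)/(4σd²)]^(1/4), so T ∝ (1−A)^(1/4) / √d.
T₁ = [1361×0.20/(4×5.67×10⁻⁸×0.337²)]^(1/4) = 320.62 K.
T₂ = [1361×0.30/(4×5.67×10⁻⁸×5.74²)]^(1/4) = 85.98 K.

T₁/T₂ ≈ 3.729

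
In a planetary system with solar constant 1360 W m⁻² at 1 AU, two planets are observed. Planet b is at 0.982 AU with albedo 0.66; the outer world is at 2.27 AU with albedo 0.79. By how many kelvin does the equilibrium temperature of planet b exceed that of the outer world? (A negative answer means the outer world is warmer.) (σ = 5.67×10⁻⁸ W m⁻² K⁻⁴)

T_eq = [S₀(1−A)/(4σd²)]^(1/4), so T ∝ (1−A)^(1/4) / √d.
T₁ = [1360×0.34/(4×5.67×10⁻⁸×0.982²)]^(1/4) = 214.43 K.
T₂ = [1360×0.21/(4×5.67×10⁻⁸×2.27²)]^(1/4) = 125.03 K.

ΔT ≈ 89.4 K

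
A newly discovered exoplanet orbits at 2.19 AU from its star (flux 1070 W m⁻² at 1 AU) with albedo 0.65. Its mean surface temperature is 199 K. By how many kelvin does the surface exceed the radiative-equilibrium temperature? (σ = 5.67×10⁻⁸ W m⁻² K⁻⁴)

ΔT ≈ 62.8 K

S = 1070/2.19² = 223.1 W m⁻².
T_eq = [S(1−A)/(4σ)]^(1/4) = [223.1×0.35/(4×5.67×10⁻⁸)]^(1/4) = 136.2 K.
ΔT = T_surf − T_eq = 199 − 136.2.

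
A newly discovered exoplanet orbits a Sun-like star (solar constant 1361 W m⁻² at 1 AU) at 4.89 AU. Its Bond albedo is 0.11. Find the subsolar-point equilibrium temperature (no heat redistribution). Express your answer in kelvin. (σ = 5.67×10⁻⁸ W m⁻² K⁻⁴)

T_ss ≈ 173 K

Flux at 4.89 AU: S = 1361/4.89² = 56.9 W m⁻².
At the subsolar point the surface absorbs S(1−A) and emits σT⁴ per unit area — no factor of 4, since only the local patch is in balance.
T = [56.9 × 0.89 / 5.67×10⁻⁸]^(1/4) = (8.93×10⁸)^(1/4) = 173 K.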